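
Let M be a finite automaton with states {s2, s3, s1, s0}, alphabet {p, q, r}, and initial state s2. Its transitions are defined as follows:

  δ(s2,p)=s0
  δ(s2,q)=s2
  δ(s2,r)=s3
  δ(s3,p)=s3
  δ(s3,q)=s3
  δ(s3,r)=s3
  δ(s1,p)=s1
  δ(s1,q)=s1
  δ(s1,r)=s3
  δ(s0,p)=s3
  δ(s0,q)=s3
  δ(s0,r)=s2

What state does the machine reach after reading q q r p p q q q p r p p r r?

s2 → s2 → s2 → s3 → s3 → s3 → s3 → s3 → s3 → s3 → s3 → s3 → s3 → s3 → s3

s3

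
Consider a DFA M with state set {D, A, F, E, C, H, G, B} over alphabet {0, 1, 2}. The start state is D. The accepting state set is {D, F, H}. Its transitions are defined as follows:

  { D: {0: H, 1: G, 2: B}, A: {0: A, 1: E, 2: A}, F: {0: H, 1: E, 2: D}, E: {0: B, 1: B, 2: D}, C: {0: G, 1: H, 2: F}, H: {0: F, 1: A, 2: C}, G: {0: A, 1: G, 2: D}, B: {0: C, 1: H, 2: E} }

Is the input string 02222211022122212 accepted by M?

Yes

start at D
read '0': D → H
read '2': H → C
read '2': C → F
read '2': F → D
read '2': D → B
read '2': B → E
read '1': E → B
read '1': B → H
read '0': H → F
read '2': F → D
read '2': D → B
read '1': B → H
read '2': H → C
read '2': C → F
read '2': F → D
read '1': D → G
read '2': G → D
End state D is accepting.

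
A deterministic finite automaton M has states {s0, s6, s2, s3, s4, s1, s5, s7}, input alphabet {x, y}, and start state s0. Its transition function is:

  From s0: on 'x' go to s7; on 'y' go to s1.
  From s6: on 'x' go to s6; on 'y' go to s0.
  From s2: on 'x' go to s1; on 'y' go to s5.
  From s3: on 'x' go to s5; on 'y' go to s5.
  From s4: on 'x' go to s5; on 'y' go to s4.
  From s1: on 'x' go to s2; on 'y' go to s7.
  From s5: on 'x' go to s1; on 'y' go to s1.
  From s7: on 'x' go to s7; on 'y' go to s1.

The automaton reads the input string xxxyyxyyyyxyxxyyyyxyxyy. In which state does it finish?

s1

s0 → s7 → s7 → s7 → s1 → s7 → s7 → s1 → s7 → s1 → s7 → s7 → s1 → s2 → s1 → s7 → s1 → s7 → s1 → s2 → s5 → s1 → s7 → s1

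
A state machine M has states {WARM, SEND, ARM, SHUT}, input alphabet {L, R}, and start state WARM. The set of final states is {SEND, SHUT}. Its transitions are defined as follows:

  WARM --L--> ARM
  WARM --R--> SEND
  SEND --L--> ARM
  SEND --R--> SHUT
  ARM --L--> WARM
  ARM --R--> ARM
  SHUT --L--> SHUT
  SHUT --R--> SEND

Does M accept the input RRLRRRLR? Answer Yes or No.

No

start at WARM
read 'R': WARM → SEND
read 'R': SEND → SHUT
read 'L': SHUT → SHUT
read 'R': SHUT → SEND
read 'R': SEND → SHUT
read 'R': SHUT → SEND
read 'L': SEND → ARM
read 'R': ARM → ARM
End state ARM is not accepting.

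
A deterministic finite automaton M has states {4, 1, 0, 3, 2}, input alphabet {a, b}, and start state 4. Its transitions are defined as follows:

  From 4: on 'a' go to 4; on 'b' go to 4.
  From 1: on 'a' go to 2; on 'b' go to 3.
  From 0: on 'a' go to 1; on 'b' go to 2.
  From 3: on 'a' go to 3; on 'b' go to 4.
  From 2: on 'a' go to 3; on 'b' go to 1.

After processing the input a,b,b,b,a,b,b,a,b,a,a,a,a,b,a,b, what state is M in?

4

Trace: 4 -a-> 4 -b-> 4 -b-> 4 -b-> 4 -a-> 4 -b-> 4 -b-> 4 -a-> 4 -b-> 4 -a-> 4 -a-> 4 -a-> 4 -a-> 4 -b-> 4 -a-> 4 -b-> 4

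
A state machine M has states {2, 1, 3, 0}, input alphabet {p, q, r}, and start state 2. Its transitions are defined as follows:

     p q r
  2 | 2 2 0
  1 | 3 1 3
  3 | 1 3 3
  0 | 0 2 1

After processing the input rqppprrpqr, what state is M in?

3

2 → 0 → 2 → 2 → 2 → 2 → 0 → 1 → 3 → 3 → 3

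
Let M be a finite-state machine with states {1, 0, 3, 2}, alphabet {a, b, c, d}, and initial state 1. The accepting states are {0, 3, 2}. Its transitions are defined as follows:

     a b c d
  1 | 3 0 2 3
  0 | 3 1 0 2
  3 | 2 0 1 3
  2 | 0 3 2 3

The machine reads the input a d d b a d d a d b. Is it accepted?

start at 1
read 'a': 1 → 3
read 'd': 3 → 3
read 'd': 3 → 3
read 'b': 3 → 0
read 'a': 0 → 3
read 'd': 3 → 3
read 'd': 3 → 3
read 'a': 3 → 2
read 'd': 2 → 3
read 'b': 3 → 0
End state 0 is accepting.

Yes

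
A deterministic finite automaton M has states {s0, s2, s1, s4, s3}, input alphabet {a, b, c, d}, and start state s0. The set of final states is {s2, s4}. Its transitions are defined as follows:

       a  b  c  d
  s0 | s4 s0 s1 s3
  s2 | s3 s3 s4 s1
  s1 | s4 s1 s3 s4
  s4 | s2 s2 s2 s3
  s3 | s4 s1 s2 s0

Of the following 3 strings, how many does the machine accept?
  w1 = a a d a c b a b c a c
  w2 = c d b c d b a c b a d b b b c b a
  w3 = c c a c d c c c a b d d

2

w1:
  start at s0
  read 'a': s0 → s4
  read 'a': s4 → s2
  read 'd': s2 → s1
  read 'a': s1 → s4
  read 'c': s4 → s2
  read 'b': s2 → s3
  read 'a': s3 → s4
  read 'b': s4 → s2
  read 'c': s2 → s4
  read 'a': s4 → s2
  read 'c': s2 → s4
  end s4, accepted
w2:
  start at s0
  read 'c': s0 → s1
  read 'd': s1 → s4
  read 'b': s4 → s2
  read 'c': s2 → s4
  read 'd': s4 → s3
  read 'b': s3 → s1
  read 'a': s1 → s4
  read 'c': s4 → s2
  read 'b': s2 → s3
  read 'a': s3 → s4
  read 'd': s4 → s3
  read 'b': s3 → s1
  read 'b': s1 → s1
  read 'b': s1 → s1
  read 'c': s1 → s3
  read 'b': s3 → s1
  read 'a': s1 → s4
  end s4, accepted
w3:
  start at s0
  read 'c': s0 → s1
  read 'c': s1 → s3
  read 'a': s3 → s4
  read 'c': s4 → s2
  read 'd': s2 → s1
  read 'c': s1 → s3
  read 'c': s3 → s2
  read 'c': s2 → s4
  read 'a': s4 → s2
  read 'b': s2 → s3
  read 'd': s3 → s0
  read 'd': s0 → s3
  end s3, rejected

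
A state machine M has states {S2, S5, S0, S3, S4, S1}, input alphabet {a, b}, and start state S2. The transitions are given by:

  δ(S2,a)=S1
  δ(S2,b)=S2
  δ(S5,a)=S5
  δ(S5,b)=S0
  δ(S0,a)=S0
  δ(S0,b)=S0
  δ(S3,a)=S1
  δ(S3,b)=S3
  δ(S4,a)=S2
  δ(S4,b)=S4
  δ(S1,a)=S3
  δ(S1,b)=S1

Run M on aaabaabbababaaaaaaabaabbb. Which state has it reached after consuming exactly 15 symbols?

S3

start at S2
read 'a': S2 → S1
read 'a': S1 → S3
read 'a': S3 → S1
read 'b': S1 → S1
read 'a': S1 → S3
read 'a': S3 → S1
read 'b': S1 → S1
read 'b': S1 → S1
read 'a': S1 → S3
read 'b': S3 → S3
read 'a': S3 → S1
read 'b': S1 → S1
read 'a': S1 → S3
read 'a': S3 → S1
read 'a': S1 → S3
After 15 symbols: S3.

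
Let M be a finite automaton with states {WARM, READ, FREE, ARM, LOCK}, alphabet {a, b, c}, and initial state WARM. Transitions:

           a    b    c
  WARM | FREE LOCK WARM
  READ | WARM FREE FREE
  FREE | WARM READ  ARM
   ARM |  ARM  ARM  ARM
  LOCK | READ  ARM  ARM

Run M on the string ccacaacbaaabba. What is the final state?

ARM

Trace: WARM -c-> WARM -c-> WARM -a-> FREE -c-> ARM -a-> ARM -a-> ARM -c-> ARM -b-> ARM -a-> ARM -a-> ARM -a-> ARM -b-> ARM -b-> ARM -a-> ARM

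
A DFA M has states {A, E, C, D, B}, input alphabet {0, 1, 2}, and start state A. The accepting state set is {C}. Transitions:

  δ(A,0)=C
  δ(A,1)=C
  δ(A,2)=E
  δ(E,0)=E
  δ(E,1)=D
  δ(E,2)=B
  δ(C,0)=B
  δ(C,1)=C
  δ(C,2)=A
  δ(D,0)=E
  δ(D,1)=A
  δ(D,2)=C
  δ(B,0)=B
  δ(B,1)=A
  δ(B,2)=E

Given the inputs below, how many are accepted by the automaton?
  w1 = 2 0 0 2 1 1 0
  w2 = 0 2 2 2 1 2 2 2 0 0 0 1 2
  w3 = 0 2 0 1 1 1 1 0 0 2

1

w1: A → E → E → E → B → A → C → B  → end B, rejected
w2: A → C → A → E → B → A → E → B → E → E → E → E → D → C  → end C, accepted
w3: A → C → A → C → C → C → C → C → B → B → E  → end E, rejected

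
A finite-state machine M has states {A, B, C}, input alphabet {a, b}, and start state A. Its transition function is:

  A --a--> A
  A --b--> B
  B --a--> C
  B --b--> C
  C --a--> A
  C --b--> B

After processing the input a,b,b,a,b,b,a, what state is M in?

start at A
read 'a': A → A
read 'b': A → B
read 'b': B → C
read 'a': C → A
read 'b': A → B
read 'b': B → C
read 'a': C → A

A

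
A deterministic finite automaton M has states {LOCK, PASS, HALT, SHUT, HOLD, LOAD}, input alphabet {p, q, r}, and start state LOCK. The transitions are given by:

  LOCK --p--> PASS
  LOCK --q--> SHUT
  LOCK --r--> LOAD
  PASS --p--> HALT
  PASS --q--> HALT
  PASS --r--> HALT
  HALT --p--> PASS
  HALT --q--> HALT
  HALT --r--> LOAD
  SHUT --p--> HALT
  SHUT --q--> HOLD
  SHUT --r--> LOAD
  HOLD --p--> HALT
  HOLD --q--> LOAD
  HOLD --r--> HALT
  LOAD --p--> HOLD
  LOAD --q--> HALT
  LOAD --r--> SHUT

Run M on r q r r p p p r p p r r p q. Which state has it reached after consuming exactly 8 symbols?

start at LOCK
read 'r': LOCK → LOAD
read 'q': LOAD → HALT
read 'r': HALT → LOAD
read 'r': LOAD → SHUT
read 'p': SHUT → HALT
read 'p': HALT → PASS
read 'p': PASS → HALT
read 'r': HALT → LOAD
After 8 symbols: LOAD.

LOAD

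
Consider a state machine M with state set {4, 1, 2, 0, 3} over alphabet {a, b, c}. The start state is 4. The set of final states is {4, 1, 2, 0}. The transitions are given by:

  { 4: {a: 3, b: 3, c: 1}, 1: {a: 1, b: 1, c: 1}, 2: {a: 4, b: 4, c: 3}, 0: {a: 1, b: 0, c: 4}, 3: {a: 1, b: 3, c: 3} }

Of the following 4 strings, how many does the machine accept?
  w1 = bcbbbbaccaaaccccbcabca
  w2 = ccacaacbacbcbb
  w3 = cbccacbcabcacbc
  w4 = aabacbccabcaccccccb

w1: Trace: 4 -b-> 3 -c-> 3 -b-> 3 -b-> 3 -b-> 3 -b-> 3 -a-> 1 -c-> 1 -c-> 1 -a-> 1 -a-> 1 -a-> 1 -c-> 1 -c-> 1 -c-> 1 -c-> 1 -b-> 1 -c-> 1 -a-> 1 -b-> 1 -c-> 1 -a-> 1  → end 1, accepted
w2: Trace: 4 -c-> 1 -c-> 1 -a-> 1 -c-> 1 -a-> 1 -a-> 1 -c-> 1 -b-> 1 -a-> 1 -c-> 1 -b-> 1 -c-> 1 -b-> 1 -b-> 1  → end 1, accepted
w3: Trace: 4 -c-> 1 -b-> 1 -c-> 1 -c-> 1 -a-> 1 -c-> 1 -b-> 1 -c-> 1 -a-> 1 -b-> 1 -c-> 1 -a-> 1 -c-> 1 -b-> 1 -c-> 1  → end 1, accepted
w4: Trace: 4 -a-> 3 -a-> 1 -b-> 1 -a-> 1 -c-> 1 -b-> 1 -c-> 1 -c-> 1 -a-> 1 -b-> 1 -c-> 1 -a-> 1 -c-> 1 -c-> 1 -c-> 1 -c-> 1 -c-> 1 -c-> 1 -b-> 1  → end 1, accepted

4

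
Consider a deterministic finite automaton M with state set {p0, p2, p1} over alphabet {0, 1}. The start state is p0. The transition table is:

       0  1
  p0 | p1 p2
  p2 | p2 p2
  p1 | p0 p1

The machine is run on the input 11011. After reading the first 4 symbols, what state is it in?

p0 → p2 → p2 → p2 → p2
After 4 symbols: p2.

p2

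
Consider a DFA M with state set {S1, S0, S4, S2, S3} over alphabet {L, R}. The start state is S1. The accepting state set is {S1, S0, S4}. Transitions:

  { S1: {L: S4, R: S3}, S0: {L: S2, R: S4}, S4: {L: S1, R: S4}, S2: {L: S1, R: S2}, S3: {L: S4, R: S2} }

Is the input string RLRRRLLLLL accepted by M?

start at S1
read 'R': S1 → S3
read 'L': S3 → S4
read 'R': S4 → S4
read 'R': S4 → S4
read 'R': S4 → S4
read 'L': S4 → S1
read 'L': S1 → S4
read 'L': S4 → S1
read 'L': S1 → S4
read 'L': S4 → S1
End state S1 is accepting.

Yes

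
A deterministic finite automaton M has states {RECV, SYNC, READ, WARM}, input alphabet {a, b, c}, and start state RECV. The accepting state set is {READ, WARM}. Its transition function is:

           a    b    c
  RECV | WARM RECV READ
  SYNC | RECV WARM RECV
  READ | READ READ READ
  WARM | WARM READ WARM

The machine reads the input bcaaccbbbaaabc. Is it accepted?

Yes

RECV → RECV → READ → READ → READ → READ → READ → READ → READ → READ → READ → READ → READ → READ → READ
End state READ is accepting.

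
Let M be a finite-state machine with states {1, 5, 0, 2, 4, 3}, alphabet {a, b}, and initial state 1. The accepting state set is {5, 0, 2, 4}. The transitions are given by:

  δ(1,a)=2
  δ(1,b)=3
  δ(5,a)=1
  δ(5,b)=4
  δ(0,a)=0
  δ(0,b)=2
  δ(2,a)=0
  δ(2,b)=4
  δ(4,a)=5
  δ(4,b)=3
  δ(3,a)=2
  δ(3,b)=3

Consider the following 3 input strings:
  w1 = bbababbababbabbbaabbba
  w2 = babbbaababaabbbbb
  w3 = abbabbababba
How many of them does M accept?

w1: 1 → 3 → 3 → 2 → 4 → 5 → 4 → 3 → 2 → 4 → 5 → 4 → 3 → 2 → 4 → 3 → 3 → 2 → 0 → 2 → 4 → 3 → 2  → end 2, accepted
w2: 1 → 3 → 2 → 4 → 3 → 3 → 2 → 0 → 2 → 0 → 2 → 0 → 0 → 2 → 4 → 3 → 3 → 3  → end 3, rejected
w3: 1 → 2 → 4 → 3 → 2 → 4 → 3 → 2 → 4 → 5 → 4 → 3 → 2  → end 2, accepted

2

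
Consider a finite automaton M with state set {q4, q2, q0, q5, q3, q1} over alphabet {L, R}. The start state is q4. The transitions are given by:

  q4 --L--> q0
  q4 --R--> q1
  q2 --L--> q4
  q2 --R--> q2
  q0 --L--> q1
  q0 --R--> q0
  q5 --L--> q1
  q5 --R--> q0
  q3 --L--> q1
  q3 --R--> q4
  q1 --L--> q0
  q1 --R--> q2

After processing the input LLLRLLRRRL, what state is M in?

q1

start at q4
read 'L': q4 → q0
read 'L': q0 → q1
read 'L': q1 → q0
read 'R': q0 → q0
read 'L': q0 → q1
read 'L': q1 → q0
read 'R': q0 → q0
read 'R': q0 → q0
read 'R': q0 → q0
read 'L': q0 → q1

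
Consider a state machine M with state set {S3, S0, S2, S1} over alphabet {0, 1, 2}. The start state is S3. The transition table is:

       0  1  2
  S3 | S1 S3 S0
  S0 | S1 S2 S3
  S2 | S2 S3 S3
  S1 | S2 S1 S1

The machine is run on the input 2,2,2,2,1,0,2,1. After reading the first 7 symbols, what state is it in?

S1

Trace: S3 -2-> S0 -2-> S3 -2-> S0 -2-> S3 -1-> S3 -0-> S1 -2-> S1
After 7 symbols: S1.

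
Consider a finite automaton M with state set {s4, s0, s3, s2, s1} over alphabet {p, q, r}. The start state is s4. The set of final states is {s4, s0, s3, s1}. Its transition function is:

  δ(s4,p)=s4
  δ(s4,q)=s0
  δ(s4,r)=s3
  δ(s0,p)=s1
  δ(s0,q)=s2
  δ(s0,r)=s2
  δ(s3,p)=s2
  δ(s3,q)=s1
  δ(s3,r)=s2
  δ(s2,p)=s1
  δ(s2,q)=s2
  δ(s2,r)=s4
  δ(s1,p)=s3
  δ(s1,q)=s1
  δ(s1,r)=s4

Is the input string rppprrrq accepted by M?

s4 → s3 → s2 → s1 → s3 → s2 → s4 → s3 → s1
End state s1 is accepting.

Yes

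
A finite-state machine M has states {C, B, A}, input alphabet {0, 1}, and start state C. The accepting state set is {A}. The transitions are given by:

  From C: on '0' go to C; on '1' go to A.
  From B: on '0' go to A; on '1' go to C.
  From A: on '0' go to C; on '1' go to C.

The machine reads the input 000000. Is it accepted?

No

Trace: C -0-> C -0-> C -0-> C -0-> C -0-> C -0-> C
End state C is not accepting.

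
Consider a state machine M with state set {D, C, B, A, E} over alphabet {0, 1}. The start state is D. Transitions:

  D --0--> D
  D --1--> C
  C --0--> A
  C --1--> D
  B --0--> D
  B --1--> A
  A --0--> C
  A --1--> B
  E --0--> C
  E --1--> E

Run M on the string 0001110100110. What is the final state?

start at D
read '0': D → D
read '0': D → D
read '0': D → D
read '1': D → C
read '1': C → D
read '1': D → C
read '0': C → A
read '1': A → B
read '0': B → D
read '0': D → D
read '1': D → C
read '1': C → D
read '0': D → D

D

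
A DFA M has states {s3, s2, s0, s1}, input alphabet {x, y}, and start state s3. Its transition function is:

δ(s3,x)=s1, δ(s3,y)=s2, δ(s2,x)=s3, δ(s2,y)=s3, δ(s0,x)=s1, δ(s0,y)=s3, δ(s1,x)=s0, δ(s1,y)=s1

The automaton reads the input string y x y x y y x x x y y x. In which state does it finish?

s0

s3 → s2 → s3 → s2 → s3 → s2 → s3 → s1 → s0 → s1 → s1 → s1 → s0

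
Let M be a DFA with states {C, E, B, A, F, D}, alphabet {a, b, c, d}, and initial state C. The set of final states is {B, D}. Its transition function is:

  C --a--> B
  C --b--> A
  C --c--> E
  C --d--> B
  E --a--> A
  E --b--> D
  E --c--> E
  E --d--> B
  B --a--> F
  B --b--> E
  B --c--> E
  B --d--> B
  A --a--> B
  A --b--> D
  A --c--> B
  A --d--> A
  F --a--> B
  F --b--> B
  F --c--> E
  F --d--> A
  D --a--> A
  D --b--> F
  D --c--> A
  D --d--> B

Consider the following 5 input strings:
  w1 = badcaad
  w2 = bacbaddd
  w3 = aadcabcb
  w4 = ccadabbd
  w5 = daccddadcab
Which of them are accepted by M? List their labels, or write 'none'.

w1, w3, w4, w5

w1: Trace: C -b-> A -a-> B -d-> B -c-> E -a-> A -a-> B -d-> B  → end B, accepted
w2: Trace: C -b-> A -a-> B -c-> E -b-> D -a-> A -d-> A -d-> A -d-> A  → end A, rejected
w3: Trace: C -a-> B -a-> F -d-> A -c-> B -a-> F -b-> B -c-> E -b-> D  → end D, accepted
w4: Trace: C -c-> E -c-> E -a-> A -d-> A -a-> B -b-> E -b-> D -d-> B  → end B, accepted
w5: Trace: C -d-> B -a-> F -c-> E -c-> E -d-> B -d-> B -a-> F -d-> A -c-> B -a-> F -b-> B  → end B, accepted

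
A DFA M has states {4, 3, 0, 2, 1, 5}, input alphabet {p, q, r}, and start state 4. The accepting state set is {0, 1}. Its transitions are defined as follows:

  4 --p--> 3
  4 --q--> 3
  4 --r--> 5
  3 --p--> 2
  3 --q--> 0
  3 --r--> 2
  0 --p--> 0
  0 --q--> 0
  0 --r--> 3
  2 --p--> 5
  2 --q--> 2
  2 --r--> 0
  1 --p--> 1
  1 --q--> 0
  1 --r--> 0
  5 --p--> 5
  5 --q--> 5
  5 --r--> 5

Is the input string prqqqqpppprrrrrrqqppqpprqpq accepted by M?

start at 4
read 'p': 4 → 3
read 'r': 3 → 2
read 'q': 2 → 2
read 'q': 2 → 2
read 'q': 2 → 2
read 'q': 2 → 2
read 'p': 2 → 5
read 'p': 5 → 5
read 'p': 5 → 5
read 'p': 5 → 5
read 'r': 5 → 5
read 'r': 5 → 5
read 'r': 5 → 5
read 'r': 5 → 5
read 'r': 5 → 5
read 'r': 5 → 5
read 'q': 5 → 5
read 'q': 5 → 5
read 'p': 5 → 5
read 'p': 5 → 5
read 'q': 5 → 5
read 'p': 5 → 5
read 'p': 5 → 5
read 'r': 5 → 5
read 'q': 5 → 5
read 'p': 5 → 5
read 'q': 5 → 5
End state 5 is not accepting.

No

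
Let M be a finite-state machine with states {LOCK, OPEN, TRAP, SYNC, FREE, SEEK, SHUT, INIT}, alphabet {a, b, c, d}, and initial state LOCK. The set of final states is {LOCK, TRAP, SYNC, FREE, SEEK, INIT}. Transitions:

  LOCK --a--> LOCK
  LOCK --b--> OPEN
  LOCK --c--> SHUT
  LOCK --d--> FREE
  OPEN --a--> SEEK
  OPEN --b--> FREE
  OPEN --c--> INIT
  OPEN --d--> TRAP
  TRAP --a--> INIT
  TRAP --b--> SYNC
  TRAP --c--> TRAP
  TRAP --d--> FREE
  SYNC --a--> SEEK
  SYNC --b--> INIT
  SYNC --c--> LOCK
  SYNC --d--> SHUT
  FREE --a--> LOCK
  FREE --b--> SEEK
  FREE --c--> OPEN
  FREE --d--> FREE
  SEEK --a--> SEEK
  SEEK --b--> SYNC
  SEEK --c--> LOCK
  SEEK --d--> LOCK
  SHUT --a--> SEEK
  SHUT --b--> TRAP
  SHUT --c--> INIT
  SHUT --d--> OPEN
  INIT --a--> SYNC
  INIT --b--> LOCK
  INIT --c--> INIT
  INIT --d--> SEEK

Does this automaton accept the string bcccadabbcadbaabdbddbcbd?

Trace: LOCK -b-> OPEN -c-> INIT -c-> INIT -c-> INIT -a-> SYNC -d-> SHUT -a-> SEEK -b-> SYNC -b-> INIT -c-> INIT -a-> SYNC -d-> SHUT -b-> TRAP -a-> INIT -a-> SYNC -b-> INIT -d-> SEEK -b-> SYNC -d-> SHUT -d-> OPEN -b-> FREE -c-> OPEN -b-> FREE -d-> FREE
End state FREE is accepting.

Yes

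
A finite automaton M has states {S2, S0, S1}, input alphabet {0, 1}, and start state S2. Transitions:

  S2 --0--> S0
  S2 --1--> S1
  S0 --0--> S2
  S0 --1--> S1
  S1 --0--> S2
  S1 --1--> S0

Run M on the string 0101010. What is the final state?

S2 → S0 → S1 → S2 → S1 → S2 → S1 → S2

S2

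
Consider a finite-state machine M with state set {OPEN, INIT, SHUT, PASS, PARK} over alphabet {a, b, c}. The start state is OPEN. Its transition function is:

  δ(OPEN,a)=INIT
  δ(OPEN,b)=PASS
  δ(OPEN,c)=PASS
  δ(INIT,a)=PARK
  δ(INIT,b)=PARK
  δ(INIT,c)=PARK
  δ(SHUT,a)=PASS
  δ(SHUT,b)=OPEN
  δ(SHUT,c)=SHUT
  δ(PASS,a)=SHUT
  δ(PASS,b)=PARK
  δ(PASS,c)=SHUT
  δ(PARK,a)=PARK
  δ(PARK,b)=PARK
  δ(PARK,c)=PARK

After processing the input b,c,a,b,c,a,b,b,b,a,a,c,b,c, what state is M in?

Trace: OPEN -b-> PASS -c-> SHUT -a-> PASS -b-> PARK -c-> PARK -a-> PARK -b-> PARK -b-> PARK -b-> PARK -a-> PARK -a-> PARK -c-> PARK -b-> PARK -c-> PARK

PARK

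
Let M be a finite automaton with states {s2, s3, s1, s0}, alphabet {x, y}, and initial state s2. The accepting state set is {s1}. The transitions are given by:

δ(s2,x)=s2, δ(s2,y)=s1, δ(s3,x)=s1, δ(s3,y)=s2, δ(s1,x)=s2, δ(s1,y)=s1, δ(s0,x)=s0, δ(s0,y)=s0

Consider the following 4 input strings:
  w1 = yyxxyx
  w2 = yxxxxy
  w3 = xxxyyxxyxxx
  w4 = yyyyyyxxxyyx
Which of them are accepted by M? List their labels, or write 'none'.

w1: s2 → s1 → s1 → s2 → s2 → s1 → s2  → end s2, rejected
w2: s2 → s1 → s2 → s2 → s2 → s2 → s1  → end s1, accepted
w3: s2 → s2 → s2 → s2 → s1 → s1 → s2 → s2 → s1 → s2 → s2 → s2  → end s2, rejected
w4: s2 → s1 → s1 → s1 → s1 → s1 → s1 → s2 → s2 → s2 → s1 → s1 → s2  → end s2, rejected

w2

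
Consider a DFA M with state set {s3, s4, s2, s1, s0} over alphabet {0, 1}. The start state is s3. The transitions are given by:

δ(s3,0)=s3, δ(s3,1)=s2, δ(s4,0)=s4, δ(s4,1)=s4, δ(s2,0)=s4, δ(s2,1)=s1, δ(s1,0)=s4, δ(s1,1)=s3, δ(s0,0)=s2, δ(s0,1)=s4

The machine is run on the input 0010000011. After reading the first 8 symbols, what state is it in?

start at s3
read '0': s3 → s3
read '0': s3 → s3
read '1': s3 → s2
read '0': s2 → s4
read '0': s4 → s4
read '0': s4 → s4
read '0': s4 → s4
read '0': s4 → s4
After 8 symbols: s4.

s4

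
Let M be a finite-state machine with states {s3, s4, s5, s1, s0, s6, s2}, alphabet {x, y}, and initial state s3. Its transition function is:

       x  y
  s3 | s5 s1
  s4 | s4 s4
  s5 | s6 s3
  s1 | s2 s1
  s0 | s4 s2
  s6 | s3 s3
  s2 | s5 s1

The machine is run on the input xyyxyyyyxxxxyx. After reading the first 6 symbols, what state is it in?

s1

Trace: s3 -x-> s5 -y-> s3 -y-> s1 -x-> s2 -y-> s1 -y-> s1
After 6 symbols: s1.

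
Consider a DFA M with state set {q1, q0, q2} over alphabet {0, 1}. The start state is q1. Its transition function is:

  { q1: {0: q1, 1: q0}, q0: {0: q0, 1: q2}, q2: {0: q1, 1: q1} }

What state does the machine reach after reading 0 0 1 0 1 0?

q1 → q1 → q1 → q0 → q0 → q2 → q1

q1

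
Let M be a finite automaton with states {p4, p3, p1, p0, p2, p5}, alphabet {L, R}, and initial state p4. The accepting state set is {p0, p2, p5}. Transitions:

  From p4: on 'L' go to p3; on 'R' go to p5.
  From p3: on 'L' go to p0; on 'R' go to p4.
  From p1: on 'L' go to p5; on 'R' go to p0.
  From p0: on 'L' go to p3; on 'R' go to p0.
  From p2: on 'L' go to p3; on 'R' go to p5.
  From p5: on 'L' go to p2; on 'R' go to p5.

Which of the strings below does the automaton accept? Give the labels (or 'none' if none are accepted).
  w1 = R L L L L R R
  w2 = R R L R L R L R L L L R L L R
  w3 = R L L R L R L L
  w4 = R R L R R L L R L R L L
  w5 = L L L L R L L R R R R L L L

w1: p4 → p5 → p2 → p3 → p0 → p3 → p4 → p5  → end p5, accepted
w2: p4 → p5 → p5 → p2 → p5 → p2 → p5 → p2 → p5 → p2 → p3 → p0 → p0 → p3 → p0 → p0  → end p0, accepted
w3: p4 → p5 → p2 → p3 → p4 → p3 → p4 → p3 → p0  → end p0, accepted
w4: p4 → p5 → p5 → p2 → p5 → p5 → p2 → p3 → p4 → p3 → p4 → p3 → p0  → end p0, accepted
w5: p4 → p3 → p0 → p3 → p0 → p0 → p3 → p0 → p0 → p0 → p0 → p0 → p3 → p0 → p3  → end p3, rejected

w1, w2, w3, w4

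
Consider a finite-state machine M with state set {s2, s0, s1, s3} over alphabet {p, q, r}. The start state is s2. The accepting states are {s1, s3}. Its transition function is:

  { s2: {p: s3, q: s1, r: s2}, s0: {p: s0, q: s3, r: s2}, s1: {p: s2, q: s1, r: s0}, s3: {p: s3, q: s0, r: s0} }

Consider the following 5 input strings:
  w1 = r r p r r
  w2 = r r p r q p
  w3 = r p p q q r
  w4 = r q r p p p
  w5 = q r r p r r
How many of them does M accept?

1

w1: Trace: s2 -r-> s2 -r-> s2 -p-> s3 -r-> s0 -r-> s2  → end s2, rejected
w2: Trace: s2 -r-> s2 -r-> s2 -p-> s3 -r-> s0 -q-> s3 -p-> s3  → end s3, accepted
w3: Trace: s2 -r-> s2 -p-> s3 -p-> s3 -q-> s0 -q-> s3 -r-> s0  → end s0, rejected
w4: Trace: s2 -r-> s2 -q-> s1 -r-> s0 -p-> s0 -p-> s0 -p-> s0  → end s0, rejected
w5: Trace: s2 -q-> s1 -r-> s0 -r-> s2 -p-> s3 -r-> s0 -r-> s2  → end s2, rejected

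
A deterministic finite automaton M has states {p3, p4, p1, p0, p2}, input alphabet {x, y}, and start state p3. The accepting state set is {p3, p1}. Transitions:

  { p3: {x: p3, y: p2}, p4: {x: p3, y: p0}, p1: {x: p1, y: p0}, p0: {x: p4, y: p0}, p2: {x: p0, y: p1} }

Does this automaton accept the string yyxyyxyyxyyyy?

start at p3
read 'y': p3 → p2
read 'y': p2 → p1
read 'x': p1 → p1
read 'y': p1 → p0
read 'y': p0 → p0
read 'x': p0 → p4
read 'y': p4 → p0
read 'y': p0 → p0
read 'x': p0 → p4
read 'y': p4 → p0
read 'y': p0 → p0
read 'y': p0 → p0
read 'y': p0 → p0
End state p0 is not accepting.

No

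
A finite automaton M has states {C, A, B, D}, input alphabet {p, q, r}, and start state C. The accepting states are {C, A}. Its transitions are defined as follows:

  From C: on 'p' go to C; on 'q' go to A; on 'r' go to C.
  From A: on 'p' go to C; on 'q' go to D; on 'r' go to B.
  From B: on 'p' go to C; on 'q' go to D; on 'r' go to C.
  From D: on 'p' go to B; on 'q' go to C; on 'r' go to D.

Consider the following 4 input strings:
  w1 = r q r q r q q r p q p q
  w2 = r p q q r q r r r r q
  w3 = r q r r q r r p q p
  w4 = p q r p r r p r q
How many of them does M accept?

4

w1: Trace: C -r-> C -q-> A -r-> B -q-> D -r-> D -q-> C -q-> A -r-> B -p-> C -q-> A -p-> C -q-> A  → end A, accepted
w2: Trace: C -r-> C -p-> C -q-> A -q-> D -r-> D -q-> C -r-> C -r-> C -r-> C -r-> C -q-> A  → end A, accepted
w3: Trace: C -r-> C -q-> A -r-> B -r-> C -q-> A -r-> B -r-> C -p-> C -q-> A -p-> C  → end C, accepted
w4: Trace: C -p-> C -q-> A -r-> B -p-> C -r-> C -r-> C -p-> C -r-> C -q-> A  → end A, accepted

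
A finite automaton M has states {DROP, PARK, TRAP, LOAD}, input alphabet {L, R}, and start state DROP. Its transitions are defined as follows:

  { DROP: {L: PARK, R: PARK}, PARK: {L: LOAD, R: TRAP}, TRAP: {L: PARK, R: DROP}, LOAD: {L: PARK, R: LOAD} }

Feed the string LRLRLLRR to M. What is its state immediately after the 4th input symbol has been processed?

TRAP

start at DROP
read 'L': DROP → PARK
read 'R': PARK → TRAP
read 'L': TRAP → PARK
read 'R': PARK → TRAP
After 4 symbols: TRAP.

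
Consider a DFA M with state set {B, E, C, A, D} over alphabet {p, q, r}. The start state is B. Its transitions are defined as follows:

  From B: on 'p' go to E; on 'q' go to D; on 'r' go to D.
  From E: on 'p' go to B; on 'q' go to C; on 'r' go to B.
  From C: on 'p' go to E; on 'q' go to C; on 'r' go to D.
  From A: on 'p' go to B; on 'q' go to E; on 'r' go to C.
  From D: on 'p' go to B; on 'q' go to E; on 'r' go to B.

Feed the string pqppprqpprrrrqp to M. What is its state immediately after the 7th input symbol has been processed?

Trace: B -p-> E -q-> C -p-> E -p-> B -p-> E -r-> B -q-> D
After 7 symbols: D.

D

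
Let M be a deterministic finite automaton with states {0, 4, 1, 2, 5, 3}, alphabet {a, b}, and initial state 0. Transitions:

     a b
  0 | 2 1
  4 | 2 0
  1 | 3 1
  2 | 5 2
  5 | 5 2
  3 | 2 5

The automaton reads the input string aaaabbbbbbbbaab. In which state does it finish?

0 → 2 → 5 → 5 → 5 → 2 → 2 → 2 → 2 → 2 → 2 → 2 → 2 → 5 → 5 → 2

2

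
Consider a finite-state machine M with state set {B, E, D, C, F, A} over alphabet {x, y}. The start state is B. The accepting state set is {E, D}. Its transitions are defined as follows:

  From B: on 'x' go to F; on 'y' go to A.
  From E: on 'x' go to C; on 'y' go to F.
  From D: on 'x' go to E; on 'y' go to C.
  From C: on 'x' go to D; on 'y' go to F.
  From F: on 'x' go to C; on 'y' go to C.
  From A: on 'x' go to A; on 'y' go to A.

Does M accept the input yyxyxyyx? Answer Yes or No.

No

start at B
read 'y': B → A
read 'y': A → A
read 'x': A → A
read 'y': A → A
read 'x': A → A
read 'y': A → A
read 'y': A → A
read 'x': A → A
End state A is not accepting.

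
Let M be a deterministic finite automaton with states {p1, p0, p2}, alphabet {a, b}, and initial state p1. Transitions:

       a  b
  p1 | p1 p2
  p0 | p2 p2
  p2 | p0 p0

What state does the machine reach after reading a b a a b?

p0

start at p1
read 'a': p1 → p1
read 'b': p1 → p2
read 'a': p2 → p0
read 'a': p0 → p2
read 'b': p2 → p0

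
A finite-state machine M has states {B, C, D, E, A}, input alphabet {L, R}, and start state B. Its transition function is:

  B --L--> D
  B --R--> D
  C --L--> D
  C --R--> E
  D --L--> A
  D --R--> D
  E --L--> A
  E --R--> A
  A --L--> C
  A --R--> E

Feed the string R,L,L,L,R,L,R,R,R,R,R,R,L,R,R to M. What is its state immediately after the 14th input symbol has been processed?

E

Trace: B -R-> D -L-> A -L-> C -L-> D -R-> D -L-> A -R-> E -R-> A -R-> E -R-> A -R-> E -R-> A -L-> C -R-> E
After 14 symbols: E.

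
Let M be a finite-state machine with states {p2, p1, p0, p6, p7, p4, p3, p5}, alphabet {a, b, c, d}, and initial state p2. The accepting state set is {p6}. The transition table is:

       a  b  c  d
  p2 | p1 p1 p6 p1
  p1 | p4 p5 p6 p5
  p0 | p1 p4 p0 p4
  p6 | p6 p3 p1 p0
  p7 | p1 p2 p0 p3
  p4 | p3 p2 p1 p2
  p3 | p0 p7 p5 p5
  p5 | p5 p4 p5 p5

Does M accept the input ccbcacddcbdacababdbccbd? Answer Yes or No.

No

Trace: p2 -c-> p6 -c-> p1 -b-> p5 -c-> p5 -a-> p5 -c-> p5 -d-> p5 -d-> p5 -c-> p5 -b-> p4 -d-> p2 -a-> p1 -c-> p6 -a-> p6 -b-> p3 -a-> p0 -b-> p4 -d-> p2 -b-> p1 -c-> p6 -c-> p1 -b-> p5 -d-> p5
End state p5 is not accepting.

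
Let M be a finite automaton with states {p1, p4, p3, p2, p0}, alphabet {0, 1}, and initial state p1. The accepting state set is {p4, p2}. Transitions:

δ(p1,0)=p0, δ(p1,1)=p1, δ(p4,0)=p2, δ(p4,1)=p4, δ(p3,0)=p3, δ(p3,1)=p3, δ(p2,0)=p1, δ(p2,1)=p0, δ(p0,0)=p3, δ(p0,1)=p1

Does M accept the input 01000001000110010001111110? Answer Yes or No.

No

start at p1
read '0': p1 → p0
read '1': p0 → p1
read '0': p1 → p0
read '0': p0 → p3
read '0': p3 → p3
read '0': p3 → p3
read '0': p3 → p3
read '1': p3 → p3
read '0': p3 → p3
read '0': p3 → p3
read '0': p3 → p3
read '1': p3 → p3
read '1': p3 → p3
read '0': p3 → p3
read '0': p3 → p3
read '1': p3 → p3
read '0': p3 → p3
read '0': p3 → p3
read '0': p3 → p3
read '1': p3 → p3
read '1': p3 → p3
read '1': p3 → p3
read '1': p3 → p3
read '1': p3 → p3
read '1': p3 → p3
read '0': p3 → p3
End state p3 is not accepting.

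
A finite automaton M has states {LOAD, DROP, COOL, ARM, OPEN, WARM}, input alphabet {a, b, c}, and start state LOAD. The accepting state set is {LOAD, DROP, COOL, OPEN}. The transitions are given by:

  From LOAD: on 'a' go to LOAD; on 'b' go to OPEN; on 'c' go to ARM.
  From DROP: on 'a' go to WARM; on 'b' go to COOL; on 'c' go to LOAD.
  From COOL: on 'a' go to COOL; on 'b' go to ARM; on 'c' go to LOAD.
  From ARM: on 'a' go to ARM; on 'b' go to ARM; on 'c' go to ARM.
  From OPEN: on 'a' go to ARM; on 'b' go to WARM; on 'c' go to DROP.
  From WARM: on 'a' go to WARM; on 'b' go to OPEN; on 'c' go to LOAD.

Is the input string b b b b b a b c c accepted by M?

Trace: LOAD -b-> OPEN -b-> WARM -b-> OPEN -b-> WARM -b-> OPEN -a-> ARM -b-> ARM -c-> ARM -c-> ARM
End state ARM is not accepting.

No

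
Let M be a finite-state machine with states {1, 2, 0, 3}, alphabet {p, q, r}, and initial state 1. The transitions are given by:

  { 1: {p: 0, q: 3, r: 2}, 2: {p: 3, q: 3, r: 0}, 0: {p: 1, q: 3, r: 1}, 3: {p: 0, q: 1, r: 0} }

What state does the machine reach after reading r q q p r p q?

1 → 2 → 3 → 1 → 0 → 1 → 0 → 3

3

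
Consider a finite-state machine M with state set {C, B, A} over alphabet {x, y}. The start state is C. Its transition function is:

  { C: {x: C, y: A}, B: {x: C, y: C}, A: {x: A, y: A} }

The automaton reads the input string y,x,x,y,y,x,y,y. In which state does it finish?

A

start at C
read 'y': C → A
read 'x': A → A
read 'x': A → A
read 'y': A → A
read 'y': A → A
read 'x': A → A
read 'y': A → A
read 'y': A → A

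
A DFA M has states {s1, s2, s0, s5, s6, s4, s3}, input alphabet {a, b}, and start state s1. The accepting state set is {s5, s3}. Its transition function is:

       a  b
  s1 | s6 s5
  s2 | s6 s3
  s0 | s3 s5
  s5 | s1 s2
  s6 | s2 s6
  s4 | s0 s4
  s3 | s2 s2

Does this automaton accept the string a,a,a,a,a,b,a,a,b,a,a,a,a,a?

No

start at s1
read 'a': s1 → s6
read 'a': s6 → s2
read 'a': s2 → s6
read 'a': s6 → s2
read 'a': s2 → s6
read 'b': s6 → s6
read 'a': s6 → s2
read 'a': s2 → s6
read 'b': s6 → s6
read 'a': s6 → s2
read 'a': s2 → s6
read 'a': s6 → s2
read 'a': s2 → s6
read 'a': s6 → s2
End state s2 is not accepting.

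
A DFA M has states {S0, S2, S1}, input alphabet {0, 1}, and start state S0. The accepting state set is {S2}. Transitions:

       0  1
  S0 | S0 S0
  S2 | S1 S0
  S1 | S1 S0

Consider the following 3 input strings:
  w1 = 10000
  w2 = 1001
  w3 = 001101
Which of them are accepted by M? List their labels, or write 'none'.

w1:
  start at S0
  read '1': S0 → S0
  read '0': S0 → S0
  read '0': S0 → S0
  read '0': S0 → S0
  read '0': S0 → S0
  end S0, rejected
w2:
  start at S0
  read '1': S0 → S0
  read '0': S0 → S0
  read '0': S0 → S0
  read '1': S0 → S0
  end S0, rejected
w3:
  start at S0
  read '0': S0 → S0
  read '0': S0 → S0
  read '1': S0 → S0
  read '1': S0 → S0
  read '0': S0 → S0
  read '1': S0 → S0
  end S0, rejected

none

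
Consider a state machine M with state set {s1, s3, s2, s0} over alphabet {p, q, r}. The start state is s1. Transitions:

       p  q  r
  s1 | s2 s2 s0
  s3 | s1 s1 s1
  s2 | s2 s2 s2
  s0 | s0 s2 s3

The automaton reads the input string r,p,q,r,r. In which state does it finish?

s1 → s0 → s0 → s2 → s2 → s2

s2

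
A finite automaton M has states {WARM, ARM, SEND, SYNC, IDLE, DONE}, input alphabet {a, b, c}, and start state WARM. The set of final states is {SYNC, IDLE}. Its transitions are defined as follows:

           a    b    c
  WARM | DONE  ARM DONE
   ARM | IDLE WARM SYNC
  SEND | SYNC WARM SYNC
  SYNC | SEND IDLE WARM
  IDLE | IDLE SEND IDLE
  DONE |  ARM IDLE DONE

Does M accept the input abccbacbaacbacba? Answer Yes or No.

start at WARM
read 'a': WARM → DONE
read 'b': DONE → IDLE
read 'c': IDLE → IDLE
read 'c': IDLE → IDLE
read 'b': IDLE → SEND
read 'a': SEND → SYNC
read 'c': SYNC → WARM
read 'b': WARM → ARM
read 'a': ARM → IDLE
read 'a': IDLE → IDLE
read 'c': IDLE → IDLE
read 'b': IDLE → SEND
read 'a': SEND → SYNC
read 'c': SYNC → WARM
read 'b': WARM → ARM
read 'a': ARM → IDLE
End state IDLE is accepting.

Yes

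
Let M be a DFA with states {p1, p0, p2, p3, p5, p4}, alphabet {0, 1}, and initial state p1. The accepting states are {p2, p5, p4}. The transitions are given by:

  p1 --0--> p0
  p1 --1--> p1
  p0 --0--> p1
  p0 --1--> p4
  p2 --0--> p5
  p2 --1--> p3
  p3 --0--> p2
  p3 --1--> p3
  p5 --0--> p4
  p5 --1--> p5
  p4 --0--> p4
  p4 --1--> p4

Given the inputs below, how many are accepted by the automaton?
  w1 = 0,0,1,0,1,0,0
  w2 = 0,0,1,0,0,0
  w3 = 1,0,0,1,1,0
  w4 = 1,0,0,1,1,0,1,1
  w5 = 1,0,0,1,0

w1: Trace: p1 -0-> p0 -0-> p1 -1-> p1 -0-> p0 -1-> p4 -0-> p4 -0-> p4  → end p4, accepted
w2: Trace: p1 -0-> p0 -0-> p1 -1-> p1 -0-> p0 -0-> p1 -0-> p0  → end p0, rejected
w3: Trace: p1 -1-> p1 -0-> p0 -0-> p1 -1-> p1 -1-> p1 -0-> p0  → end p0, rejected
w4: Trace: p1 -1-> p1 -0-> p0 -0-> p1 -1-> p1 -1-> p1 -0-> p0 -1-> p4 -1-> p4  → end p4, accepted
w5: Trace: p1 -1-> p1 -0-> p0 -0-> p1 -1-> p1 -0-> p0  → end p0, rejected

2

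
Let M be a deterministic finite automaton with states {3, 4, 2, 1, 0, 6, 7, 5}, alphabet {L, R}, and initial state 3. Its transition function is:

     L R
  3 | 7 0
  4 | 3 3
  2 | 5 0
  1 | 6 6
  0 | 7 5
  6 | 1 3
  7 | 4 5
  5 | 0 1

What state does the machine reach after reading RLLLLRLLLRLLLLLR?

3

3 → 0 → 7 → 4 → 3 → 7 → 5 → 0 → 7 → 4 → 3 → 7 → 4 → 3 → 7 → 4 → 3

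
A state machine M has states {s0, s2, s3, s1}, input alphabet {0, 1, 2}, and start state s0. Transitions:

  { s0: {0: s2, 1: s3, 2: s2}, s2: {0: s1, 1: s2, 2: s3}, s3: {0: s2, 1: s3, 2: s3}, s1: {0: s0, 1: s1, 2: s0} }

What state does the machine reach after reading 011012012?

s3

Trace: s0 -0-> s2 -1-> s2 -1-> s2 -0-> s1 -1-> s1 -2-> s0 -0-> s2 -1-> s2 -2-> s3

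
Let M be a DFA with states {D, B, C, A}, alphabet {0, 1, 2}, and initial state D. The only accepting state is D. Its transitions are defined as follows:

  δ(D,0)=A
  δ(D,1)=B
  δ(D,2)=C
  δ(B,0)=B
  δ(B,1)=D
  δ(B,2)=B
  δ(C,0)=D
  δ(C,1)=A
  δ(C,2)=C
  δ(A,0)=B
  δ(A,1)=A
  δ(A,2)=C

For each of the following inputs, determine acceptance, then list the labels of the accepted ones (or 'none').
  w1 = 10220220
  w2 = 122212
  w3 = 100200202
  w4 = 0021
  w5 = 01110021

w1: Trace: D -1-> B -0-> B -2-> B -2-> B -0-> B -2-> B -2-> B -0-> B  → end B, rejected
w2: Trace: D -1-> B -2-> B -2-> B -2-> B -1-> D -2-> C  → end C, rejected
w3: Trace: D -1-> B -0-> B -0-> B -2-> B -0-> B -0-> B -2-> B -0-> B -2-> B  → end B, rejected
w4: Trace: D -0-> A -0-> B -2-> B -1-> D  → end D, accepted
w5: Trace: D -0-> A -1-> A -1-> A -1-> A -0-> B -0-> B -2-> B -1-> D  → end D, accepted

w4, w5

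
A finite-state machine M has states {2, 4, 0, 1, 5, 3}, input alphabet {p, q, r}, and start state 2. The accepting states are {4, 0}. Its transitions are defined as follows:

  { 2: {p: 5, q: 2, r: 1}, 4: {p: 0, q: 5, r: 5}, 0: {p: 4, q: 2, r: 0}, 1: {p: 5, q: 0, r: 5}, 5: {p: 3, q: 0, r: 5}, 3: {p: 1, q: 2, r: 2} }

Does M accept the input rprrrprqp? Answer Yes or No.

No

Trace: 2 -r-> 1 -p-> 5 -r-> 5 -r-> 5 -r-> 5 -p-> 3 -r-> 2 -q-> 2 -p-> 5
End state 5 is not accepting.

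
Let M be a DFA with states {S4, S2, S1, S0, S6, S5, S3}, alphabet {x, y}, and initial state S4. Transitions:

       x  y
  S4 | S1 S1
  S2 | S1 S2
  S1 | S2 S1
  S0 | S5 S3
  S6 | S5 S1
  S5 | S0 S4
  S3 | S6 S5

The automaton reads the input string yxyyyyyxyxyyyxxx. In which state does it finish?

S1

S4 → S1 → S2 → S2 → S2 → S2 → S2 → S2 → S1 → S1 → S2 → S2 → S2 → S2 → S1 → S2 → S1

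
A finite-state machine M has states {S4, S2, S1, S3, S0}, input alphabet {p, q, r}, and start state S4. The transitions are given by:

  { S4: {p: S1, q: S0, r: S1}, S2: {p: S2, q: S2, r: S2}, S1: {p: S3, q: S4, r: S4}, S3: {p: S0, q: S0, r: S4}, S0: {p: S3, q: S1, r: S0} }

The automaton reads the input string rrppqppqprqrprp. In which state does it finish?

S1

start at S4
read 'r': S4 → S1
read 'r': S1 → S4
read 'p': S4 → S1
read 'p': S1 → S3
read 'q': S3 → S0
read 'p': S0 → S3
read 'p': S3 → S0
read 'q': S0 → S1
read 'p': S1 → S3
read 'r': S3 → S4
read 'q': S4 → S0
read 'r': S0 → S0
read 'p': S0 → S3
read 'r': S3 → S4
read 'p': S4 → S1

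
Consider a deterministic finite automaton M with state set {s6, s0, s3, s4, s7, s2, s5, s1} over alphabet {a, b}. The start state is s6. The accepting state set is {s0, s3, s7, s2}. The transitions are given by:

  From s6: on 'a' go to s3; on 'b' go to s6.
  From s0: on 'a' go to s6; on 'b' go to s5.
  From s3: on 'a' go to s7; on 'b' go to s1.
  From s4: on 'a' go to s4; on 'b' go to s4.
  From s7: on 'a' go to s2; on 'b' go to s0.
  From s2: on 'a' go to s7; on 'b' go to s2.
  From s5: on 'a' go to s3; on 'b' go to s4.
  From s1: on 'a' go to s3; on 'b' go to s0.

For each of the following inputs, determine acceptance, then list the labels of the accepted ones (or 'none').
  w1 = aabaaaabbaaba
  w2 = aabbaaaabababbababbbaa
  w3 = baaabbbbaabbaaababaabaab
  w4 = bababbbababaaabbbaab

w1:
  start at s6
  read 'a': s6 → s3
  read 'a': s3 → s7
  read 'b': s7 → s0
  read 'a': s0 → s6
  read 'a': s6 → s3
  read 'a': s3 → s7
  read 'a': s7 → s2
  read 'b': s2 → s2
  read 'b': s2 → s2
  read 'a': s2 → s7
  read 'a': s7 → s2
  read 'b': s2 → s2
  read 'a': s2 → s7
  end s7, accepted
w2:
  start at s6
  read 'a': s6 → s3
  read 'a': s3 → s7
  read 'b': s7 → s0
  read 'b': s0 → s5
  read 'a': s5 → s3
  read 'a': s3 → s7
  read 'a': s7 → s2
  read 'a': s2 → s7
  read 'b': s7 → s0
  read 'a': s0 → s6
  read 'b': s6 → s6
  read 'a': s6 → s3
  read 'b': s3 → s1
  read 'b': s1 → s0
  read 'a': s0 → s6
  read 'b': s6 → s6
  read 'a': s6 → s3
  read 'b': s3 → s1
  read 'b': s1 → s0
  read 'b': s0 → s5
  read 'a': s5 → s3
  read 'a': s3 → s7
  end s7, accepted
w3:
  start at s6
  read 'b': s6 → s6
  read 'a': s6 → s3
  read 'a': s3 → s7
  read 'a': s7 → s2
  read 'b': s2 → s2
  read 'b': s2 → s2
  read 'b': s2 → s2
  read 'b': s2 → s2
  read 'a': s2 → s7
  read 'a': s7 → s2
  read 'b': s2 → s2
  read 'b': s2 → s2
  read 'a': s2 → s7
  read 'a': s7 → s2
  read 'a': s2 → s7
  read 'b': s7 → s0
  read 'a': s0 → s6
  read 'b': s6 → s6
  read 'a': s6 → s3
  read 'a': s3 → s7
  read 'b': s7 → s0
  read 'a': s0 → s6
  read 'a': s6 → s3
  read 'b': s3 → s1
  end s1, rejected
w4:
  start at s6
  read 'b': s6 → s6
  read 'a': s6 → s3
  read 'b': s3 → s1
  read 'a': s1 → s3
  read 'b': s3 → s1
  read 'b': s1 → s0
  read 'b': s0 → s5
  read 'a': s5 → s3
  read 'b': s3 → s1
  read 'a': s1 → s3
  read 'b': s3 → s1
  read 'a': s1 → s3
  read 'a': s3 → s7
  read 'a': s7 → s2
  read 'b': s2 → s2
  read 'b': s2 → s2
  read 'b': s2 → s2
  read 'a': s2 → s7
  read 'a': s7 → s2
  read 'b': s2 → s2
  end s2, accepted

w1, w2, w4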